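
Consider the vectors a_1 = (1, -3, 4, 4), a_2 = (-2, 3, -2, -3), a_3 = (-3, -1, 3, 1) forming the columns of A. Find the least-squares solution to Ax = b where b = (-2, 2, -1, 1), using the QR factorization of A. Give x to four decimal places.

e_1 = a_1/‖a_1‖ = (1, -3, 4, 4)/6.4807 = (0.1543, -0.4629, 0.6172, 0.6172).
r_{12} = e_1·a_2 = -4.7834.
u_2 = a_2 + 4.7834·e_1 = (-1.2619, 0.7857, 0.9524, -0.0476).
‖u_2‖ = 1.7661, so e_2 = (-0.7145, 0.4449, 0.5393, -0.0270).
r_{13} = e_1·a_3 = 2.4689; r_{23} = e_2·a_3 = 3.2895.
u_3 = a_3 − 2.4689·e_1 − 3.2895·e_2 = (-1.0305, -1.3206, -0.2977, -0.4351).
‖u_3‖ = 1.7561, so e_3 = (-0.5868, -0.7520, -0.1695, -0.2478).
Qᵀb = (-1.2344, 1.7526, -0.4086).
Back-substitute: x_3 = -0.4086/1.7561 = -0.2327.
x_2 = (1.7526 − 3.2895·(-0.2327))/1.7661 = 1.4257.
x_1 = (-1.2344 + 4.7834·1.4257 − 2.4689·(-0.2327))/6.4807 = 0.9505.

x = (0.9505, 1.4257, -0.2327)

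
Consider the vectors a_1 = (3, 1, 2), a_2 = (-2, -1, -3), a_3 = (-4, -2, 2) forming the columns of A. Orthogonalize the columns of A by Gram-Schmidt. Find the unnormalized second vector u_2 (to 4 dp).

a_1 = (3, 1, 2); ‖a_1‖ = 3.7417, so q_1 = (0.8018, 0.2673, 0.5345).
q_1·a_2 = 0.8018·(-2) + 0.2673·(-1) + 0.5345·(-3) = -3.4744.
u_2 = a_2 + 3.4744·q_1 = (0.7857, -0.0714, -1.1429).

u_2 = (0.7857, -0.0714, -1.1429)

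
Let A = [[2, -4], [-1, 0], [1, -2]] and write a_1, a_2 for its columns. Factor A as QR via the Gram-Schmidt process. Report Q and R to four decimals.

Q = [[0.8165, -0.3651], [-0.4082, -0.9129], [0.4082, -0.1826]], R = [[2.4495, -4.0825], [0.0000, 1.8257]]

a_1 = (2, -1, 1); ‖a_1‖ = 2.4495, so e_1 = (0.8165, -0.4082, 0.4082).
e_1·a_2 = 0.8165·(-4) + (-0.4082)·0 + 0.4082·(-2) = -4.0825.
u_2 = a_2 + 4.0825·e_1 = (-0.6667, -1.6667, -0.3333).
‖u_2‖ = 1.8257, so e_2 = (-0.3651, -0.9129, -0.1826).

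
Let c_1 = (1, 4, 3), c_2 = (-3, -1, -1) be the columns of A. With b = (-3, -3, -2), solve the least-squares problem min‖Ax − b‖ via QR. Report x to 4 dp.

x = (-0.4892, 0.8280)

c_1 = (1, 4, 3); ‖c_1‖ = 5.0990, so e_1 = (0.1961, 0.7845, 0.5883).
e_1·c_2 = 0.1961·(-3) + 0.7845·(-1) + 0.5883·(-1) = -1.9612.
u_2 = c_2 + 1.9612·e_1 = (-2.6154, 0.5385, 0.1538).
‖u_2‖ = 2.6747, so e_2 = (-0.9778, 0.2013, 0.0575).
Qᵀb = (-4.1184, 2.2145).
Back-substitute: x_2 = 2.2145/2.6747 = 0.8280.
x_1 = (-4.1184 + 1.9612·0.8280)/5.0990 = -0.4892.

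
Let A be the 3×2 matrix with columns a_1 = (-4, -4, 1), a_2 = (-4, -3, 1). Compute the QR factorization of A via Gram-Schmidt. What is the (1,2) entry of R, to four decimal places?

a_1 = (-4, -4, 1); ‖a_1‖ = 5.7446, so e_1 = (-0.6963, -0.6963, 0.1741).
r_{12} = e_1·a_2 = 5.0483.

r_{12} = 5.0483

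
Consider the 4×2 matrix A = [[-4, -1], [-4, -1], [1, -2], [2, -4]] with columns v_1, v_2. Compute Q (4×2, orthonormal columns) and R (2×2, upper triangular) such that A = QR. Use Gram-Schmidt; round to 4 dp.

Q = [[-0.6576, -0.2599], [-0.6576, -0.2599], [0.1644, -0.4159], [0.3288, -0.8318]], R = [[6.0828, -0.3288], [0.0000, 4.6789]]

e_1 = v_1/‖v_1‖ = (-4, -4, 1, 2)/6.0828 = (-0.6576, -0.6576, 0.1644, 0.3288).
r_{12} = e_1·v_2 = -0.3288.
u_2 = v_2 + 0.3288·e_1 = (-1.2162, -1.2162, -1.9459, -3.8919).
‖u_2‖ = 4.6789, so e_2 = (-0.2599, -0.2599, -0.4159, -0.8318).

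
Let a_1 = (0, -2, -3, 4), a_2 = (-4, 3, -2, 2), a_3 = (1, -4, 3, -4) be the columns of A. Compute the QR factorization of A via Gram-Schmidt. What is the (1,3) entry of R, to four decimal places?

e_1 = a_1/‖a_1‖ = (0, -2, -3, 4)/5.3852 = (0.0000, -0.3714, -0.5571, 0.7428).
r_{13} = e_1·a_3 = -3.1568.

r_{13} = -3.1568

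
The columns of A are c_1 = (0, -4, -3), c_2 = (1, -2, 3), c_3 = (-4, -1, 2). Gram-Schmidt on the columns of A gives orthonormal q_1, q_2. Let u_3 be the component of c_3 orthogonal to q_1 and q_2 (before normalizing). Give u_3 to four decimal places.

u_3 = (-4.2808, -0.7135, 0.9513)

c_1 = (0, -4, -3); ‖c_1‖ = 5.0000, so q_1 = (0.0000, -0.8000, -0.6000).
q_1·c_2 = 0.0000·1 + (-0.8000)·(-2) + (-0.6000)·3 = -0.2000.
u_2 = c_2 + 0.2000·q_1 = (1.0000, -2.1600, 2.8800).
‖u_2‖ = 3.7363, so q_2 = (0.2676, -0.5781, 0.7708).
q_1·c_3 = 0.0000·(-4) + (-0.8000)·(-1) + (-0.6000)·2 = -0.4000; q_2·c_3 = 0.2676·(-4) + (-0.5781)·(-1) + 0.7708·2 = 1.0492.
u_3 = c_3 + 0.4000·q_1 − 1.0492·q_2 = (-4.2808, -0.7135, 0.9513).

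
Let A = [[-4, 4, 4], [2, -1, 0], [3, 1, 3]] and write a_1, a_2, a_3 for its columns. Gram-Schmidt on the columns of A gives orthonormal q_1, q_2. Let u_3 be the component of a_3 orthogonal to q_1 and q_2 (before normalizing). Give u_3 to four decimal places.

a_1 = (-4, 2, 3); ‖a_1‖ = 5.3852, so q_1 = (-0.7428, 0.3714, 0.5571).
q_1·a_2 = (-0.7428)·4 + 0.3714·(-1) + 0.5571·1 = -2.7854.
u_2 = a_2 + 2.7854·q_1 = (1.9310, 0.0345, 2.5517).
‖u_2‖ = 3.2002, so q_2 = (0.6034, 0.0108, 0.7974).
q_1·a_3 = (-0.7428)·4 + 0.3714·0 + 0.5571·3 = -1.2999; q_2·a_3 = 0.6034·4 + 0.0108·0 + 0.7974·3 = 4.8057.
u_3 = a_3 + 1.2999·q_1 − 4.8057·q_2 = (0.1347, 0.4310, -0.1077).

u_3 = (0.1347, 0.4310, -0.1077)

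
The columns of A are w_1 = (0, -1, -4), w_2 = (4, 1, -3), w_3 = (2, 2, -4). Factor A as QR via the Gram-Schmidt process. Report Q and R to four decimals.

Q = [[0.0000, 0.9205, -0.3907], [-0.2425, 0.3790, 0.8930], [-0.9701, -0.0948, -0.2233]], R = [[4.1231, 2.6679, 3.3955], [0.0000, 4.3454, 2.9781], [0.0000, 0.0000, 1.8977]]

w_1 = (0, -1, -4); ‖w_1‖ = 4.1231, so e_1 = (0.0000, -0.2425, -0.9701).
e_1·w_2 = 0.0000·4 + (-0.2425)·1 + (-0.9701)·(-3) = 2.6679.
u_2 = w_2 − 2.6679·e_1 = (4.0000, 1.6471, -0.4118).
‖u_2‖ = 4.3454, so e_2 = (0.9205, 0.3790, -0.0948).
e_1·w_3 = 0.0000·2 + (-0.2425)·2 + (-0.9701)·(-4) = 3.3955; e_2·w_3 = 0.9205·2 + 0.3790·2 + (-0.0948)·(-4) = 2.9781.
u_3 = w_3 − 3.3955·e_1 − 2.9781·e_2 = (-0.7414, 1.6947, -0.4237).
‖u_3‖ = 1.8977, so e_3 = (-0.3907, 0.8930, -0.2233).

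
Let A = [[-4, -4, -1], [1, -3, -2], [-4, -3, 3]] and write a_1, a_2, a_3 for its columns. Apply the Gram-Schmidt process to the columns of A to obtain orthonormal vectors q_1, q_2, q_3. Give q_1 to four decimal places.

q_1 = (-0.6963, 0.1741, -0.6963)

a_1 = (-4, 1, -4); ‖a_1‖ = 5.7446, so q_1 = (-0.6963, 0.1741, -0.6963).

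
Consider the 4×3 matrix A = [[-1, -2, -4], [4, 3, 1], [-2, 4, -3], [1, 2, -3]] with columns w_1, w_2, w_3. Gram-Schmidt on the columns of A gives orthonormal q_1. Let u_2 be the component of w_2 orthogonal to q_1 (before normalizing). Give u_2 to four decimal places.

u_2 = (-1.6364, 1.5455, 4.7273, 1.6364)

w_1 = (-1, 4, -2, 1); ‖w_1‖ = 4.6904, so q_1 = (-0.2132, 0.8528, -0.4264, 0.2132).
q_1·w_2 = (-0.2132)·(-2) + 0.8528·3 + (-0.4264)·4 + 0.2132·2 = 1.7056.
u_2 = w_2 − 1.7056·q_1 = (-1.6364, 1.5455, 4.7273, 1.6364).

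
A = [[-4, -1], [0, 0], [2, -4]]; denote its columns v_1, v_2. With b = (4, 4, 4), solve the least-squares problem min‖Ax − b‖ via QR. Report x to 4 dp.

x = (-0.6667, -1.3333)

q_1 = v_1/‖v_1‖ = (-4, 0, 2)/4.4721 = (-0.8944, 0.0000, 0.4472).
r_{12} = q_1·v_2 = -0.8944.
u_2 = v_2 + 0.8944·q_1 = (-1.8000, 0.0000, -3.6000).
‖u_2‖ = 4.0249, so q_2 = (-0.4472, 0.0000, -0.8944).
Qᵀb = (-1.7889, -5.3666).
Back-substitute: x_2 = -5.3666/4.0249 = -1.3333.
x_1 = (-1.7889 + 0.8944·(-1.3333))/4.4721 = -0.6667.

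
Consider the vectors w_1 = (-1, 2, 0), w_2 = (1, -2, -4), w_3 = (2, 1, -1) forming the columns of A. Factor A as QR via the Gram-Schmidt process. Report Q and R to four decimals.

w_1 = (-1, 2, 0); ‖w_1‖ = 2.2361, so q_1 = (-0.4472, 0.8944, 0.0000).
q_1·w_2 = (-0.4472)·1 + 0.8944·(-2) + 0.0000·(-4) = -2.2361.
u_2 = w_2 + 2.2361·q_1 = (0.0000, 0.0000, -4.0000).
‖u_2‖ = 4.0000, so q_2 = (0.0000, 0.0000, -1.0000).
q_1·w_3 = (-0.4472)·2 + 0.8944·1 + 0.0000·(-1) = 0.0000; q_2·w_3 = 0.0000·2 + 0.0000·1 + (-1.0000)·(-1) = 1.0000.
u_3 = w_3 + 0.0000·q_1 − 1.0000·q_2 = (2.0000, 1.0000, 0.0000).
‖u_3‖ = 2.2361, so q_3 = (0.8944, 0.4472, 0.0000).

Q = [[-0.4472, 0.0000, 0.8944], [0.8944, 0.0000, 0.4472], [0.0000, -1.0000, 0.0000]], R = [[2.2361, -2.2361, 0.0000], [0.0000, 4.0000, 1.0000], [0.0000, 0.0000, 2.2361]]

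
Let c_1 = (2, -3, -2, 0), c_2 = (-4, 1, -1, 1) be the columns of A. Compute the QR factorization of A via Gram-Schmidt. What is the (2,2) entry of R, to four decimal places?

r_{22} = 3.7730

c_1 = (2, -3, -2, 0); ‖c_1‖ = 4.1231, so e_1 = (0.4851, -0.7276, -0.4851, 0.0000).
e_1·c_2 = 0.4851·(-4) + (-0.7276)·1 + (-0.4851)·(-1) + 0.0000·1 = -2.1828.
u_2 = c_2 + 2.1828·e_1 = (-2.9412, -0.5882, -2.0588, 1.0000).
r_{22} = ‖u_2‖ = 3.7730.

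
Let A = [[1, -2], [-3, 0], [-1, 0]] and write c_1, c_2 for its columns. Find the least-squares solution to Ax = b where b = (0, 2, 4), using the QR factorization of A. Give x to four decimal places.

x = (-1.0000, -0.5000)

q_1 = c_1/‖c_1‖ = (1, -3, -1)/3.3166 = (0.3015, -0.9045, -0.3015).
r_{12} = q_1·c_2 = -0.6030.
u_2 = c_2 + 0.6030·q_1 = (-1.8182, -0.5455, -0.1818).
‖u_2‖ = 1.9069, so q_2 = (-0.9535, -0.2860, -0.0953).
Qᵀb = (-3.0151, -0.9535).
Back-substitute: x_2 = -0.9535/1.9069 = -0.5000.
x_1 = (-3.0151 + 0.6030·(-0.5000))/3.3166 = -1.0000.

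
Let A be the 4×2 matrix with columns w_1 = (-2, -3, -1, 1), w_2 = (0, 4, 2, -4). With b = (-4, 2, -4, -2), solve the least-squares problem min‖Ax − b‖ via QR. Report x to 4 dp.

w_1 = (-2, -3, -1, 1); ‖w_1‖ = 3.8730, so e_1 = (-0.5164, -0.7746, -0.2582, 0.2582).
e_1·w_2 = (-0.5164)·0 + (-0.7746)·4 + (-0.2582)·2 + 0.2582·(-4) = -4.6476.
u_2 = w_2 + 4.6476·e_1 = (-2.4000, 0.4000, 0.8000, -2.8000).
‖u_2‖ = 3.7947, so e_2 = (-0.6325, 0.1054, 0.2108, -0.7379).
Qᵀb = (1.0328, 3.3731).
Back-substitute: x_2 = 3.3731/3.7947 = 0.8889.
x_1 = (1.0328 + 4.6476·0.8889)/3.8730 = 1.3333.

x = (1.3333, 0.8889)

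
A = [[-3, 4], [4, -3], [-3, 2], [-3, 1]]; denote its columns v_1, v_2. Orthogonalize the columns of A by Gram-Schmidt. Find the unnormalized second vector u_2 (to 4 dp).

u_2 = (1.6977, 0.0698, -0.3023, -1.3023)

e_1 = v_1/‖v_1‖ = (-3, 4, -3, -3)/6.5574 = (-0.4575, 0.6100, -0.4575, -0.4575).
r_{12} = e_1·v_2 = -5.0325.
u_2 = v_2 + 5.0325·e_1 = (1.6977, 0.0698, -0.3023, -1.3023).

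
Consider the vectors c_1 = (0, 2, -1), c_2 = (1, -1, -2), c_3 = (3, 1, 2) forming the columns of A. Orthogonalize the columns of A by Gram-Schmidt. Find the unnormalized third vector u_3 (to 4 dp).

c_1 = (0, 2, -1); ‖c_1‖ = 2.2361, so q_1 = (0.0000, 0.8944, -0.4472).
q_1·c_2 = 0.0000·1 + 0.8944·(-1) + (-0.4472)·(-2) = 0.0000.
u_2 = c_2 + 0.0000·q_1 = (1.0000, -1.0000, -2.0000).
‖u_2‖ = 2.4495, so q_2 = (0.4082, -0.4082, -0.8165).
q_1·c_3 = 0.0000·3 + 0.8944·1 + (-0.4472)·2 = 0.0000; q_2·c_3 = 0.4082·3 + (-0.4082)·1 + (-0.8165)·2 = -0.8165.
u_3 = c_3 + 0.0000·q_1 + 0.8165·q_2 = (3.3333, 0.6667, 1.3333).

u_3 = (3.3333, 0.6667, 1.3333)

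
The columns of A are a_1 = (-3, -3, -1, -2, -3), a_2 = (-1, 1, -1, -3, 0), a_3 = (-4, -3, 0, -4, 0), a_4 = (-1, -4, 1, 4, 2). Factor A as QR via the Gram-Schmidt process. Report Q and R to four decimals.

e_1 = a_1/‖a_1‖ = (-3, -3, -1, -2, -3)/5.6569 = (-0.5303, -0.5303, -0.1768, -0.3536, -0.5303).
r_{12} = e_1·a_2 = 1.2374.
u_2 = a_2 − 1.2374·e_1 = (-0.3438, 1.6562, -0.7812, -2.5625, 0.6562).
‖u_2‖ = 3.2355, so e_2 = (-0.1062, 0.5119, -0.2415, -0.7920, 0.2028).
r_{13} = e_1·a_3 = 5.1265; r_{23} = e_2·a_3 = 2.0572.
u_3 = a_3 − 5.1265·e_1 − 2.0572·e_2 = (-1.0627, -1.3343, 1.4030, -0.5582, 2.3015).
‖u_3‖ = 3.2383, so e_3 = (-0.3282, -0.4120, 0.4332, -0.1724, 0.7107).
r_{14} = e_1·a_4 = 0.0000; r_{24} = e_2·a_4 = -4.9451; r_{34} = e_3·a_4 = 3.1415.
u_4 = a_4 + 0.0000·e_1 + 4.9451·e_2 − 3.1415·e_3 = (-0.4944, -0.1742, -1.5551, 0.6251, 0.7703).
‖u_4‖ = 1.9176, so e_4 = (-0.2578, -0.0908, -0.8110, 0.3260, 0.4017).

Q = [[-0.5303, -0.1062, -0.3282, -0.2578], [-0.5303, 0.5119, -0.4120, -0.0908], [-0.1768, -0.2415, 0.4332, -0.8110], [-0.3536, -0.7920, -0.1724, 0.3260], [-0.5303, 0.2028, 0.7107, 0.4017]], R = [[5.6569, 1.2374, 5.1265, 0.0000], [0.0000, 3.2355, 2.0572, -4.9451], [0.0000, 0.0000, 3.2383, 3.1415], [0.0000, 0.0000, 0.0000, 1.9176]]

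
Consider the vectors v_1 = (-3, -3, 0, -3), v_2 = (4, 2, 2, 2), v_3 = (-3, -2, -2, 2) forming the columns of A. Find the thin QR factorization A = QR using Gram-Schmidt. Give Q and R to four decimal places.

Q = [[-0.5774, 0.5164, -0.1380], [-0.5774, -0.2582, -0.6211], [0.0000, 0.7746, 0.1380], [-0.5774, -0.2582, 0.7591]], R = [[5.1962, -4.6188, 1.7321], [0.0000, 2.5820, -3.0984], [0.0000, 0.0000, 2.8983]]

v_1 = (-3, -3, 0, -3); ‖v_1‖ = 5.1962, so q_1 = (-0.5774, -0.5774, 0.0000, -0.5774).
q_1·v_2 = (-0.5774)·4 + (-0.5774)·2 + 0.0000·2 + (-0.5774)·2 = -4.6188.
u_2 = v_2 + 4.6188·q_1 = (1.3333, -0.6667, 2.0000, -0.6667).
‖u_2‖ = 2.5820, so q_2 = (0.5164, -0.2582, 0.7746, -0.2582).
q_1·v_3 = (-0.5774)·(-3) + (-0.5774)·(-2) + 0.0000·(-2) + (-0.5774)·2 = 1.7321; q_2·v_3 = 0.5164·(-3) + (-0.2582)·(-2) + 0.7746·(-2) + (-0.2582)·2 = -3.0984.
u_3 = v_3 − 1.7321·q_1 + 3.0984·q_2 = (-0.4000, -1.8000, 0.4000, 2.2000).
‖u_3‖ = 2.8983, so q_3 = (-0.1380, -0.6211, 0.1380, 0.7591).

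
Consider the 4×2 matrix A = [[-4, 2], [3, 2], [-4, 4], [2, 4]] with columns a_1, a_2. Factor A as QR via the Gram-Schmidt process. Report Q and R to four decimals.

Q = [[-0.5963, 0.1808], [0.4472, 0.4339], [-0.5963, 0.5062], [0.2981, 0.7231]], R = [[6.7082, -1.4907], [0.0000, 6.1464]]

q_1 = a_1/‖a_1‖ = (-4, 3, -4, 2)/6.7082 = (-0.5963, 0.4472, -0.5963, 0.2981).
r_{12} = q_1·a_2 = -1.4907.
u_2 = a_2 + 1.4907·q_1 = (1.1111, 2.6667, 3.1111, 4.4444).
‖u_2‖ = 6.1464, so q_2 = (0.1808, 0.4339, 0.5062, 0.7231).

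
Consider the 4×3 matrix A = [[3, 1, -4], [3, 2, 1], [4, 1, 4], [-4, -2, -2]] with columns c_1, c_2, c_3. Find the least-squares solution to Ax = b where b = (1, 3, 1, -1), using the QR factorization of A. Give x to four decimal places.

x = (-0.1620, 1.3513, -0.0183)

c_1 = (3, 3, 4, -4); ‖c_1‖ = 7.0711, so q_1 = (0.4243, 0.4243, 0.5657, -0.5657).
q_1·c_2 = 0.4243·1 + 0.4243·2 + 0.5657·1 + (-0.5657)·(-2) = 2.9698.
u_2 = c_2 − 2.9698·q_1 = (-0.2600, 0.7400, -0.6800, -0.3200).
‖u_2‖ = 1.0863, so q_2 = (-0.2393, 0.6812, -0.6260, -0.2946).
q_1·c_3 = 0.4243·(-4) + 0.4243·1 + 0.5657·4 + (-0.5657)·(-2) = 2.1213; q_2·c_3 = (-0.2393)·(-4) + 0.6812·1 + (-0.6260)·4 + (-0.2946)·(-2) = -0.2762.
u_3 = c_3 − 2.1213·q_1 + 0.2762·q_2 = (-4.9661, 0.2881, 2.6271, -0.8814).
‖u_3‖ = 5.6942, so q_3 = (-0.8721, 0.0506, 0.4614, -0.1548).
Qᵀb = (2.8284, 1.4729, -0.1042).
Back-substitute: x_3 = -0.1042/5.6942 = -0.0183.
x_2 = (1.4729 + 0.2762·(-0.0183))/1.0863 = 1.3513.
x_1 = (2.8284 − 2.9698·1.3513 − 2.1213·(-0.0183))/7.0711 = -0.1620.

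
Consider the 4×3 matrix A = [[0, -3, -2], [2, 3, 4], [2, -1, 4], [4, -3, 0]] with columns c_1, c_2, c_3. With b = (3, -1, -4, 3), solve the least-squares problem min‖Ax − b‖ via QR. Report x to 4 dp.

x = (1.1629, 0.4279, -1.4055)

q_1 = c_1/‖c_1‖ = (0, 2, 2, 4)/4.8990 = (0.0000, 0.4082, 0.4082, 0.8165).
r_{12} = q_1·c_2 = -1.6330.
u_2 = c_2 + 1.6330·q_1 = (-3.0000, 3.6667, -0.3333, -1.6667).
‖u_2‖ = 5.0332, so q_2 = (-0.5960, 0.7285, -0.0662, -0.3311).
r_{13} = q_1·c_3 = 3.2660; r_{23} = q_2·c_3 = 3.8411.
u_3 = c_3 − 3.2660·q_1 − 3.8411·q_2 = (0.2895, -0.1316, 2.9211, -1.3947).
‖u_3‖ = 3.2525, so q_3 = (0.0890, -0.0405, 0.8981, -0.4288).
Qᵀb = (0.4082, -3.2451, -4.5713).
Back-substitute: x_3 = -4.5713/3.2525 = -1.4055.
x_2 = (-3.2451 − 3.8411·(-1.4055))/5.0332 = 0.4279.
x_1 = (0.4082 + 1.6330·0.4279 − 3.2660·(-1.4055))/4.8990 = 1.1629.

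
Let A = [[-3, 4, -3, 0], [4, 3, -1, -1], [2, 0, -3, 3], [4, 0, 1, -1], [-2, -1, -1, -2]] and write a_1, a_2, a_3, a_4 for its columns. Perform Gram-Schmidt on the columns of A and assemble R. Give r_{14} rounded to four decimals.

r_{14} = 0.2857

a_1 = (-3, 4, 2, 4, -2); ‖a_1‖ = 7.0000, so q_1 = (-0.4286, 0.5714, 0.2857, 0.5714, -0.2857).
r_{14} = q_1·a_4 = 0.2857.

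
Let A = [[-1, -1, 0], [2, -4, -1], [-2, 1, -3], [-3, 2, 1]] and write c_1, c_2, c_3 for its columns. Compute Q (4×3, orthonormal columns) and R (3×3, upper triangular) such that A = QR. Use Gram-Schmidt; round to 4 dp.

q_1 = c_1/‖c_1‖ = (-1, 2, -2, -3)/4.2426 = (-0.2357, 0.4714, -0.4714, -0.7071).
r_{12} = q_1·c_2 = -3.5355.
u_2 = c_2 + 3.5355·q_1 = (-1.8333, -2.3333, -0.6667, -0.5000).
‖u_2‖ = 3.0822, so q_2 = (-0.5948, -0.7570, -0.2163, -0.1622).
r_{13} = q_1·c_3 = 0.2357; r_{23} = q_2·c_3 = 1.2437.
u_3 = c_3 − 0.2357·q_1 − 1.2437·q_2 = (0.7953, -0.1696, -2.6199, 1.3684).
‖u_3‖ = 3.0656, so q_3 = (0.2594, -0.0553, -0.8546, 0.4464).

Q = [[-0.2357, -0.5948, 0.2594], [0.4714, -0.7570, -0.0553], [-0.4714, -0.2163, -0.8546], [-0.7071, -0.1622, 0.4464]], R = [[4.2426, -3.5355, 0.2357], [0.0000, 3.0822, 1.2437], [0.0000, 0.0000, 3.0656]]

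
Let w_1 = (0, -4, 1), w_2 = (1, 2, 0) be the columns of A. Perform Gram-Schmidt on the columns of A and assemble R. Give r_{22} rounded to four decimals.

r_{22} = 1.1114

w_1 = (0, -4, 1); ‖w_1‖ = 4.1231, so e_1 = (0.0000, -0.9701, 0.2425).
e_1·w_2 = 0.0000·1 + (-0.9701)·2 + 0.2425·0 = -1.9403.
u_2 = w_2 + 1.9403·e_1 = (1.0000, 0.1176, 0.4706).
r_{22} = ‖u_2‖ = 1.1114.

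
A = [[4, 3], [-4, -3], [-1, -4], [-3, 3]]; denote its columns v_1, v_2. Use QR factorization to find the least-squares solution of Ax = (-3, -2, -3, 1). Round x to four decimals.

v_1 = (4, -4, -1, -3); ‖v_1‖ = 6.4807, so e_1 = (0.6172, -0.6172, -0.1543, -0.4629).
e_1·v_2 = 0.6172·3 + (-0.6172)·(-3) + (-0.1543)·(-4) + (-0.4629)·3 = 2.9318.
u_2 = v_2 − 2.9318·e_1 = (1.1905, -1.1905, -3.5476, 4.3571).
‖u_2‖ = 5.8656, so e_2 = (0.2030, -0.2030, -0.6048, 0.7428).
Qᵀb = (-0.6172, 2.3543).
Back-substitute: x_2 = 2.3543/5.8656 = 0.4014.
x_1 = (-0.6172 − 2.9318·0.4014)/6.4807 = -0.2768.

x = (-0.2768, 0.4014)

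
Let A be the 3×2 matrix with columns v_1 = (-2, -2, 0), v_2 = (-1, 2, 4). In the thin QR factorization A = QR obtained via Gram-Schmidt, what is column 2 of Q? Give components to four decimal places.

q_1 = v_1/‖v_1‖ = (-2, -2, 0)/2.8284 = (-0.7071, -0.7071, 0.0000).
r_{12} = q_1·v_2 = -0.7071.
u_2 = v_2 + 0.7071·q_1 = (-1.5000, 1.5000, 4.0000).
‖u_2‖ = 4.5277, so q_2 = (-0.3313, 0.3313, 0.8835).

q_2 = (-0.3313, 0.3313, 0.8835)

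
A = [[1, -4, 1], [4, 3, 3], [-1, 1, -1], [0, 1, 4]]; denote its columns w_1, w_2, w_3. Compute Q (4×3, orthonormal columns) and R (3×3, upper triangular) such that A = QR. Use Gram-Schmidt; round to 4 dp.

w_1 = (1, 4, -1, 0); ‖w_1‖ = 4.2426, so e_1 = (0.2357, 0.9428, -0.2357, 0.0000).
e_1·w_2 = 0.2357·(-4) + 0.9428·3 + (-0.2357)·1 + 0.0000·1 = 1.6499.
u_2 = w_2 − 1.6499·e_1 = (-4.3889, 1.4444, 1.3889, 1.0000).
‖u_2‖ = 4.9272, so e_2 = (-0.8907, 0.2932, 0.2819, 0.2030).
e_1·w_3 = 0.2357·1 + 0.9428·3 + (-0.2357)·(-1) + 0.0000·4 = 3.2998; e_2·w_3 = (-0.8907)·1 + 0.2932·3 + 0.2819·(-1) + 0.2030·4 = 0.5187.
u_3 = w_3 − 3.2998·e_1 − 0.5187·e_2 = (0.6842, -0.2632, -0.3684, 3.8947).
‖u_3‖ = 3.9802, so e_3 = (0.1719, -0.0661, -0.0926, 0.9785).

Q = [[0.2357, -0.8907, 0.1719], [0.9428, 0.2932, -0.0661], [-0.2357, 0.2819, -0.0926], [0.0000, 0.2030, 0.9785]], R = [[4.2426, 1.6499, 3.2998], [0.0000, 4.9272, 0.5187], [0.0000, 0.0000, 3.9802]]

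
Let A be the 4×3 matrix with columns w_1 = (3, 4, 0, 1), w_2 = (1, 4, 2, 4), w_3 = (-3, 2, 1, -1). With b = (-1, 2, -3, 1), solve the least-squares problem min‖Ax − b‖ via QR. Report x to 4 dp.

x = (0.3341, -0.0939, 0.2633)

e_1 = w_1/‖w_1‖ = (3, 4, 0, 1)/5.0990 = (0.5883, 0.7845, 0.0000, 0.1961).
r_{12} = e_1·w_2 = 4.5107.
u_2 = w_2 − 4.5107·e_1 = (-1.6538, 0.4615, 2.0000, 3.1154).
‖u_2‖ = 4.0809, so e_2 = (-0.4053, 0.1131, 0.4901, 0.7634).
r_{13} = e_1·w_3 = -0.3922; r_{23} = e_2·w_3 = 1.1687.
u_3 = w_3 + 0.3922·e_1 − 1.1687·e_2 = (-2.2956, 2.1755, 0.4273, -1.8152).
‖u_3‖ = 3.6716, so e_3 = (-0.6252, 0.5925, 0.1164, -0.4944).
Qᵀb = (1.1767, -0.0754, 0.9668).
Back-substitute: x_3 = 0.9668/3.6716 = 0.2633.
x_2 = (-0.0754 − 1.1687·0.2633)/4.0809 = -0.0939.
x_1 = (1.1767 − 4.5107·(-0.0939) + 0.3922·0.2633)/5.0990 = 0.3341.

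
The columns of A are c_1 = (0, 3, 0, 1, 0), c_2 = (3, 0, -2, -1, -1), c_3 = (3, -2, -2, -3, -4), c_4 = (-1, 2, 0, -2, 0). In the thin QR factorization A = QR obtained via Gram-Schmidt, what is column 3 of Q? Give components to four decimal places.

c_1 = (0, 3, 0, 1, 0); ‖c_1‖ = 3.1623, so e_1 = (0.0000, 0.9487, 0.0000, 0.3162, 0.0000).
e_1·c_2 = 0.0000·3 + 0.9487·0 + 0.0000·(-2) + 0.3162·(-1) + 0.0000·(-1) = -0.3162.
u_2 = c_2 + 0.3162·e_1 = (3.0000, 0.3000, -2.0000, -0.9000, -1.0000).
‖u_2‖ = 3.8601, so e_2 = (0.7772, 0.0777, -0.5181, -0.2332, -0.2591).
e_1·c_3 = 0.0000·3 + 0.9487·(-2) + 0.0000·(-2) + 0.3162·(-3) + 0.0000·(-4) = -2.8460; e_2·c_3 = 0.7772·3 + 0.0777·(-2) + (-0.5181)·(-2) + (-0.2332)·(-3) + (-0.2591)·(-4) = 4.9481.
u_3 = c_3 + 2.8460·e_1 − 4.9481·e_2 = (-0.8456, 0.3154, 0.5638, -0.9463, -2.7181).
‖u_3‖ = 3.0686, so e_3 = (-0.2756, 0.1028, 0.1837, -0.3084, -0.8858).

e_3 = (-0.2756, 0.1028, 0.1837, -0.3084, -0.8858)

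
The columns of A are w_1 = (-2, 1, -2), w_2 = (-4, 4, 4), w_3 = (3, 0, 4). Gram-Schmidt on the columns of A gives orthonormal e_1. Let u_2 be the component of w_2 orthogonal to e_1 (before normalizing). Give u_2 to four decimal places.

e_1 = w_1/‖w_1‖ = (-2, 1, -2)/3.0000 = (-0.6667, 0.3333, -0.6667).
r_{12} = e_1·w_2 = 1.3333.
u_2 = w_2 − 1.3333·e_1 = (-3.1111, 3.5556, 4.8889).

u_2 = (-3.1111, 3.5556, 4.8889)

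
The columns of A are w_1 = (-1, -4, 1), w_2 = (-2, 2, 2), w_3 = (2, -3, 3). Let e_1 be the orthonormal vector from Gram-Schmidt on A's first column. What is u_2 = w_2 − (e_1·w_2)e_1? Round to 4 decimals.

u_2 = (-2.2222, 1.1111, 2.2222)

e_1 = w_1/‖w_1‖ = (-1, -4, 1)/4.2426 = (-0.2357, -0.9428, 0.2357).
r_{12} = e_1·w_2 = -0.9428.
u_2 = w_2 + 0.9428·e_1 = (-2.2222, 1.1111, 2.2222).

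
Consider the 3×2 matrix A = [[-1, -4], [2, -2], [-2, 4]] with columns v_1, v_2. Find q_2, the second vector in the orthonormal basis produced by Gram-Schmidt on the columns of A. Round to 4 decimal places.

q_2 = (-0.9096, -0.0413, 0.4134)

v_1 = (-1, 2, -2); ‖v_1‖ = 3.0000, so q_1 = (-0.3333, 0.6667, -0.6667).
q_1·v_2 = (-0.3333)·(-4) + 0.6667·(-2) + (-0.6667)·4 = -2.6667.
u_2 = v_2 + 2.6667·q_1 = (-4.8889, -0.2222, 2.2222).
‖u_2‖ = 5.3748, so q_2 = (-0.9096, -0.0413, 0.4134).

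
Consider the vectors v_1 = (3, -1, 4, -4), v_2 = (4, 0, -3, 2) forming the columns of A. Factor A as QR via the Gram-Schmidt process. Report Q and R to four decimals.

Q = [[0.4629, 0.8721], [-0.1543, -0.0363], [0.6172, -0.4270], [-0.6172, 0.2362]], R = [[6.4807, -1.2344], [0.0000, 5.2418]]

e_1 = v_1/‖v_1‖ = (3, -1, 4, -4)/6.4807 = (0.4629, -0.1543, 0.6172, -0.6172).
r_{12} = e_1·v_2 = -1.2344.
u_2 = v_2 + 1.2344·e_1 = (4.5714, -0.1905, -2.2381, 1.2381).
‖u_2‖ = 5.2418, so e_2 = (0.8721, -0.0363, -0.4270, 0.2362).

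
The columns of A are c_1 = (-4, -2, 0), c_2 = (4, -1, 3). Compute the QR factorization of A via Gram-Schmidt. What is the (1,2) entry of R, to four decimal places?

c_1 = (-4, -2, 0); ‖c_1‖ = 4.4721, so q_1 = (-0.8944, -0.4472, 0.0000).
r_{12} = q_1·c_2 = -3.1305.

r_{12} = -3.1305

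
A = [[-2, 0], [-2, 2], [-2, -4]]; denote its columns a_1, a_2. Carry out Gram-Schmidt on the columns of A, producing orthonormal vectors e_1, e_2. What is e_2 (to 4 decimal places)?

e_2 = (0.1543, 0.6172, -0.7715)

a_1 = (-2, -2, -2); ‖a_1‖ = 3.4641, so e_1 = (-0.5774, -0.5774, -0.5774).
e_1·a_2 = (-0.5774)·0 + (-0.5774)·2 + (-0.5774)·(-4) = 1.1547.
u_2 = a_2 − 1.1547·e_1 = (0.6667, 2.6667, -3.3333).
‖u_2‖ = 4.3205, so e_2 = (0.1543, 0.6172, -0.7715).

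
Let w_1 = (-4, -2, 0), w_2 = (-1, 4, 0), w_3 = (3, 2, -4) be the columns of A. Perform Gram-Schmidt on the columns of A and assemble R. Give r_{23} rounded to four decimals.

r_{23} = 0.4472

w_1 = (-4, -2, 0); ‖w_1‖ = 4.4721, so q_1 = (-0.8944, -0.4472, 0.0000).
q_1·w_2 = (-0.8944)·(-1) + (-0.4472)·4 + 0.0000·0 = -0.8944.
u_2 = w_2 + 0.8944·q_1 = (-1.8000, 3.6000, 0.0000).
‖u_2‖ = 4.0249, so q_2 = (-0.4472, 0.8944, 0.0000).
r_{23} = q_2·w_3 = 0.4472.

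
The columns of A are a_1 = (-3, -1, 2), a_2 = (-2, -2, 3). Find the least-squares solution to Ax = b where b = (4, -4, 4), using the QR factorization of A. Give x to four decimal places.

x = (-4.0000, 4.0000)

a_1 = (-3, -1, 2); ‖a_1‖ = 3.7417, so q_1 = (-0.8018, -0.2673, 0.5345).
q_1·a_2 = (-0.8018)·(-2) + (-0.2673)·(-2) + 0.5345·3 = 3.7417.
u_2 = a_2 − 3.7417·q_1 = (1.0000, -1.0000, 1.0000).
‖u_2‖ = 1.7321, so q_2 = (0.5774, -0.5774, 0.5774).
Qᵀb = (0.0000, 6.9282).
Back-substitute: x_2 = 6.9282/1.7321 = 4.0000.
x_1 = (0.0000 − 3.7417·4.0000)/3.7417 = -4.0000.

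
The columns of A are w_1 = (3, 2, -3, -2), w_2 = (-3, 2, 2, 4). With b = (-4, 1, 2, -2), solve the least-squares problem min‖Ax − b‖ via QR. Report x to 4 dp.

x = (-0.4145, 0.0644)

w_1 = (3, 2, -3, -2); ‖w_1‖ = 5.0990, so e_1 = (0.5883, 0.3922, -0.5883, -0.3922).
e_1·w_2 = 0.5883·(-3) + 0.3922·2 + (-0.5883)·2 + (-0.3922)·4 = -3.7262.
u_2 = w_2 + 3.7262·e_1 = (-0.8077, 3.4615, -0.1923, 2.5385).
‖u_2‖ = 4.3721, so e_2 = (-0.1847, 0.7917, -0.0440, 0.5806).
Qᵀb = (-2.3534, 0.2815).
Back-substitute: x_2 = 0.2815/4.3721 = 0.0644.
x_1 = (-2.3534 + 3.7262·0.0644)/5.0990 = -0.4145.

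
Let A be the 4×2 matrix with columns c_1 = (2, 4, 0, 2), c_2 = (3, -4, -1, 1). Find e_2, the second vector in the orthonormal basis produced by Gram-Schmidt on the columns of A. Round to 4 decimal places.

e_2 = (0.7433, -0.5406, -0.2027, 0.3379)

c_1 = (2, 4, 0, 2); ‖c_1‖ = 4.8990, so e_1 = (0.4082, 0.8165, 0.0000, 0.4082).
e_1·c_2 = 0.4082·3 + 0.8165·(-4) + 0.0000·(-1) + 0.4082·1 = -1.6330.
u_2 = c_2 + 1.6330·e_1 = (3.6667, -2.6667, -1.0000, 1.6667).
‖u_2‖ = 4.9329, so e_2 = (0.7433, -0.5406, -0.2027, 0.3379).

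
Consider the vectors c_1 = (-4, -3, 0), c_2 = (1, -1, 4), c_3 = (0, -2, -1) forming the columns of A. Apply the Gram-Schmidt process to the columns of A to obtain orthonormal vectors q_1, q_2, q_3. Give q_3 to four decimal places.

q_3 = (0.5663, -0.7551, -0.3304)

c_1 = (-4, -3, 0); ‖c_1‖ = 5.0000, so q_1 = (-0.8000, -0.6000, 0.0000).
q_1·c_2 = (-0.8000)·1 + (-0.6000)·(-1) + 0.0000·4 = -0.2000.
u_2 = c_2 + 0.2000·q_1 = (0.8400, -1.1200, 4.0000).
‖u_2‖ = 4.2379, so q_2 = (0.1982, -0.2643, 0.9439).
q_1·c_3 = (-0.8000)·0 + (-0.6000)·(-2) + 0.0000·(-1) = 1.2000; q_2·c_3 = 0.1982·0 + (-0.2643)·(-2) + 0.9439·(-1) = -0.4153.
u_3 = c_3 − 1.2000·q_1 + 0.4153·q_2 = (1.0423, -1.3898, -0.6080).
‖u_3‖ = 1.8405, so q_3 = (0.5663, -0.7551, -0.3304).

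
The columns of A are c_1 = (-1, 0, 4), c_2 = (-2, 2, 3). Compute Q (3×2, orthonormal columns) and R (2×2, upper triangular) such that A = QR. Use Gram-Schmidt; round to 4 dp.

c_1 = (-1, 0, 4); ‖c_1‖ = 4.1231, so e_1 = (-0.2425, 0.0000, 0.9701).
e_1·c_2 = (-0.2425)·(-2) + 0.0000·2 + 0.9701·3 = 3.3955.
u_2 = c_2 − 3.3955·e_1 = (-1.1765, 2.0000, -0.2941).
‖u_2‖ = 2.3389, so e_2 = (-0.5030, 0.8551, -0.1257).

Q = [[-0.2425, -0.5030], [0.0000, 0.8551], [0.9701, -0.1257]], R = [[4.1231, 3.3955], [0.0000, 2.3389]]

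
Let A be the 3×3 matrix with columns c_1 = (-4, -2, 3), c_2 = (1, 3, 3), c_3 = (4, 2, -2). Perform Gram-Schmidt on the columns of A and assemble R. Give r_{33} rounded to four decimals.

r_{33} = 0.4264

c_1 = (-4, -2, 3); ‖c_1‖ = 5.3852, so e_1 = (-0.7428, -0.3714, 0.5571).
e_1·c_2 = (-0.7428)·1 + (-0.3714)·3 + 0.5571·3 = -0.1857.
u_2 = c_2 + 0.1857·e_1 = (0.8621, 2.9310, 3.1034).
‖u_2‖ = 4.3549, so e_2 = (0.1980, 0.6730, 0.7126).
e_1·c_3 = (-0.7428)·4 + (-0.3714)·2 + 0.5571·(-2) = -4.8281; e_2·c_3 = 0.1980·4 + 0.6730·2 + 0.7126·(-2) = 0.7126.
u_3 = c_3 + 4.8281·e_1 − 0.7126·e_2 = (0.2727, -0.2727, 0.1818).
r_{33} = ‖u_3‖ = 0.4264.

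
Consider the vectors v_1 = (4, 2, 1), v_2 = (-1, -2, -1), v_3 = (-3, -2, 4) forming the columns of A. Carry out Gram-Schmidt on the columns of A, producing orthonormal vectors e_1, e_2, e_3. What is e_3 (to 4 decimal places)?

v_1 = (4, 2, 1); ‖v_1‖ = 4.5826, so e_1 = (0.8729, 0.4364, 0.2182).
e_1·v_2 = 0.8729·(-1) + 0.4364·(-2) + 0.2182·(-1) = -1.9640.
u_2 = v_2 + 1.9640·e_1 = (0.7143, -1.1429, -0.5714).
‖u_2‖ = 1.4639, so e_2 = (0.4880, -0.7807, -0.3904).
e_1·v_3 = 0.8729·(-3) + 0.4364·(-2) + 0.2182·4 = -2.6186; e_2·v_3 = 0.4880·(-3) + (-0.7807)·(-2) + (-0.3904)·4 = -1.4639.
u_3 = v_3 + 2.6186·e_1 + 1.4639·e_2 = (0.0000, -2.0000, 4.0000).
‖u_3‖ = 4.4721, so e_3 = (0.0000, -0.4472, 0.8944).

e_3 = (0.0000, -0.4472, 0.8944)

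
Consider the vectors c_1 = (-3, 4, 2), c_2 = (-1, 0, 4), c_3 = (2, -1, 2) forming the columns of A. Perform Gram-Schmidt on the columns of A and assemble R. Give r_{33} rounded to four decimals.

r_{33} = 1.5554

q_1 = c_1/‖c_1‖ = (-3, 4, 2)/5.3852 = (-0.5571, 0.7428, 0.3714).
r_{12} = q_1·c_2 = 2.0426.
u_2 = c_2 − 2.0426·q_1 = (0.1379, -1.5172, 3.2414).
‖u_2‖ = 3.5816, so q_2 = (0.0385, -0.4236, 0.9050).
r_{13} = q_1·c_3 = -1.1142; r_{23} = q_2·c_3 = 2.3107.
u_3 = c_3 + 1.1142·q_1 − 2.3107·q_2 = (1.2903, 0.8065, 0.3226).
r_{33} = ‖u_3‖ = 1.5554.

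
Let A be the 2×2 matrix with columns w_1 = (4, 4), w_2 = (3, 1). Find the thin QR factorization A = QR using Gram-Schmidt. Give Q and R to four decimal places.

Q = [[0.7071, 0.7071], [0.7071, -0.7071]], R = [[5.6569, 2.8284], [0.0000, 1.4142]]

w_1 = (4, 4); ‖w_1‖ = 5.6569, so q_1 = (0.7071, 0.7071).
q_1·w_2 = 0.7071·3 + 0.7071·1 = 2.8284.
u_2 = w_2 − 2.8284·q_1 = (1.0000, -1.0000).
‖u_2‖ = 1.4142, so q_2 = (0.7071, -0.7071).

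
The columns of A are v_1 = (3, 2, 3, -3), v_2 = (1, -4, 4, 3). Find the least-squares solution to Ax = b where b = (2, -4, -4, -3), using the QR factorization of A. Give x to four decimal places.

x = (-0.1726, -0.1749)

v_1 = (3, 2, 3, -3); ‖v_1‖ = 5.5678, so e_1 = (0.5388, 0.3592, 0.5388, -0.5388).
e_1·v_2 = 0.5388·1 + 0.3592·(-4) + 0.5388·4 + (-0.5388)·3 = -0.3592.
u_2 = v_2 + 0.3592·e_1 = (1.1935, -3.8710, 4.1935, 2.8065).
‖u_2‖ = 6.4708, so e_2 = (0.1845, -0.5982, 0.6481, 0.4337).
Qᵀb = (-0.8980, -1.1316).
Back-substitute: x_2 = -1.1316/6.4708 = -0.1749.
x_1 = (-0.8980 + 0.3592·(-0.1749))/5.5678 = -0.1726.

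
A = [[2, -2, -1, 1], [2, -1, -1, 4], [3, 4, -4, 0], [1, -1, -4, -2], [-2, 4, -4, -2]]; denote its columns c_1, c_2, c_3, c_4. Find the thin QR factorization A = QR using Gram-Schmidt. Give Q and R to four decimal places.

Q = [[0.4264, -0.2817, -0.2285, -0.0287], [0.4264, -0.1186, -0.0856, 0.8558], [0.6396, 0.7191, 0.1534, -0.2185], [0.2132, -0.1409, -0.8202, -0.3251], [-0.4264, 0.6079, -0.4941, 0.3368]], R = [[4.6904, -0.6396, -2.5584, 2.5584], [0.0000, 6.1311, -4.3444, -1.6903], [0.0000, 0.0000, 4.9579, 2.0577], [0.0000, 0.0000, 0.0000, 3.3709]]

c_1 = (2, 2, 3, 1, -2); ‖c_1‖ = 4.6904, so e_1 = (0.4264, 0.4264, 0.6396, 0.2132, -0.4264).
e_1·c_2 = 0.4264·(-2) + 0.4264·(-1) + 0.6396·4 + 0.2132·(-1) + (-0.4264)·4 = -0.6396.
u_2 = c_2 + 0.6396·e_1 = (-1.7273, -0.7273, 4.4091, -0.8636, 3.7273).
‖u_2‖ = 6.1311, so e_2 = (-0.2817, -0.1186, 0.7191, -0.1409, 0.6079).
e_1·c_3 = 0.4264·(-1) + 0.4264·(-1) + 0.6396·(-4) + 0.2132·(-4) + (-0.4264)·(-4) = -2.5584; e_2·c_3 = (-0.2817)·(-1) + (-0.1186)·(-1) + 0.7191·(-4) + (-0.1409)·(-4) + 0.6079·(-4) = -4.3444.
u_3 = c_3 + 2.5584·e_1 + 4.3444·e_2 = (-1.1330, -0.4244, 0.7606, -4.0665, -2.4498).
‖u_3‖ = 4.9579, so e_3 = (-0.2285, -0.0856, 0.1534, -0.8202, -0.4941).
e_1·c_4 = 0.4264·1 + 0.4264·4 + 0.6396·0 + 0.2132·(-2) + (-0.4264)·(-2) = 2.5584; e_2·c_4 = (-0.2817)·1 + (-0.1186)·4 + 0.7191·0 + (-0.1409)·(-2) + 0.6079·(-2) = -1.6903; e_3·c_4 = (-0.2285)·1 + (-0.0856)·4 + 0.1534·0 + (-0.8202)·(-2) + (-0.4941)·(-2) = 2.0577.
u_4 = c_4 − 2.5584·e_1 + 1.6903·e_2 − 2.0577·e_3 = (-0.0969, 2.8847, -0.7365, -1.0958, 1.1353).
‖u_4‖ = 3.3709, so e_4 = (-0.0287, 0.8558, -0.2185, -0.3251, 0.3368).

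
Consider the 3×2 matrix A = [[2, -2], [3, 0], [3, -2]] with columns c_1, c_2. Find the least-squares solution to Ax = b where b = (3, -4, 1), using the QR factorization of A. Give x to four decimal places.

x = (-1.3684, -2.7105)

c_1 = (2, 3, 3); ‖c_1‖ = 4.6904, so e_1 = (0.4264, 0.6396, 0.6396).
e_1·c_2 = 0.4264·(-2) + 0.6396·0 + 0.6396·(-2) = -2.1320.
u_2 = c_2 + 2.1320·e_1 = (-1.0909, 1.3636, -0.6364).
‖u_2‖ = 1.8586, so e_2 = (-0.5869, 0.7337, -0.3424).
Qᵀb = (-0.6396, -5.0379).
Back-substitute: x_2 = -5.0379/1.8586 = -2.7105.
x_1 = (-0.6396 + 2.1320·(-2.7105))/4.6904 = -1.3684.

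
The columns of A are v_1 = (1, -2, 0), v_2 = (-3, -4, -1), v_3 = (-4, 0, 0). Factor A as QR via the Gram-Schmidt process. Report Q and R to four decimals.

v_1 = (1, -2, 0); ‖v_1‖ = 2.2361, so q_1 = (0.4472, -0.8944, 0.0000).
q_1·v_2 = 0.4472·(-3) + (-0.8944)·(-4) + 0.0000·(-1) = 2.2361.
u_2 = v_2 − 2.2361·q_1 = (-4.0000, -2.0000, -1.0000).
‖u_2‖ = 4.5826, so q_2 = (-0.8729, -0.4364, -0.2182).
q_1·v_3 = 0.4472·(-4) + (-0.8944)·0 + 0.0000·0 = -1.7889; q_2·v_3 = (-0.8729)·(-4) + (-0.4364)·0 + (-0.2182)·0 = 3.4915.
u_3 = v_3 + 1.7889·q_1 − 3.4915·q_2 = (-0.1524, -0.0762, 0.7619).
‖u_3‖ = 0.7807, so q_3 = (-0.1952, -0.0976, 0.9759).

Q = [[0.4472, -0.8729, -0.1952], [-0.8944, -0.4364, -0.0976], [0.0000, -0.2182, 0.9759]], R = [[2.2361, 2.2361, -1.7889], [0.0000, 4.5826, 3.4915], [0.0000, 0.0000, 0.7807]]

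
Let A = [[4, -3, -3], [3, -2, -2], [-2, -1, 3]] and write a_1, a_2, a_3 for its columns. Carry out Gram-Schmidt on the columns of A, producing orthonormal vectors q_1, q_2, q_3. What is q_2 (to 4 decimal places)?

q_2 = (-0.3487, -0.1516, -0.9249)

a_1 = (4, 3, -2); ‖a_1‖ = 5.3852, so q_1 = (0.7428, 0.5571, -0.3714).
q_1·a_2 = 0.7428·(-3) + 0.5571·(-2) + (-0.3714)·(-1) = -2.9711.
u_2 = a_2 + 2.9711·q_1 = (-0.7931, -0.3448, -2.1034).
‖u_2‖ = 2.2743, so q_2 = (-0.3487, -0.1516, -0.9249).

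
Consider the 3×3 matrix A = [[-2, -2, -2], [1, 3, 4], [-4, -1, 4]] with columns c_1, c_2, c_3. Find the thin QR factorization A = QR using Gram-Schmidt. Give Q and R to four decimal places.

Q = [[-0.4364, -0.3318, -0.8363], [0.2182, 0.8627, -0.4562], [-0.8729, 0.3816, 0.3041]], R = [[4.5826, 2.4004, -1.7457], [0.0000, 2.8702, 5.6409], [0.0000, 0.0000, 1.0644]]

c_1 = (-2, 1, -4); ‖c_1‖ = 4.5826, so e_1 = (-0.4364, 0.2182, -0.8729).
e_1·c_2 = (-0.4364)·(-2) + 0.2182·3 + (-0.8729)·(-1) = 2.4004.
u_2 = c_2 − 2.4004·e_1 = (-0.9524, 2.4762, 1.0952).
‖u_2‖ = 2.8702, so e_2 = (-0.3318, 0.8627, 0.3816).
e_1·c_3 = (-0.4364)·(-2) + 0.2182·4 + (-0.8729)·4 = -1.7457; e_2·c_3 = (-0.3318)·(-2) + 0.8627·4 + 0.3816·4 = 5.6409.
u_3 = c_3 + 1.7457·e_1 − 5.6409·e_2 = (-0.8902, -0.4855, 0.3237).
‖u_3‖ = 1.0644, so e_3 = (-0.8363, -0.4562, 0.3041).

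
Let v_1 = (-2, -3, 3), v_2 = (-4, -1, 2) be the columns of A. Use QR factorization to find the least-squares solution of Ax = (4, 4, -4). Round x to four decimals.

v_1 = (-2, -3, 3); ‖v_1‖ = 4.6904, so e_1 = (-0.4264, -0.6396, 0.6396).
e_1·v_2 = (-0.4264)·(-4) + (-0.6396)·(-1) + 0.6396·2 = 3.6244.
u_2 = v_2 − 3.6244·e_1 = (-2.4545, 1.3182, -0.3182).
‖u_2‖ = 2.8042, so e_2 = (-0.8753, 0.4701, -0.1135).
Qᵀb = (-6.8224, -1.1671).
Back-substitute: x_2 = -1.1671/2.8042 = -0.4162.
x_1 = (-6.8224 − 3.6244·(-0.4162))/4.6904 = -1.1329.

x = (-1.1329, -0.4162)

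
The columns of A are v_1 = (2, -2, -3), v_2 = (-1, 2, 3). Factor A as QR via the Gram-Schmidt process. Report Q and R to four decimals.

Q = [[0.4851, 0.8745], [-0.4851, 0.2691], [-0.7276, 0.4036]], R = [[4.1231, -3.6380], [0.0000, 0.8745]]

q_1 = v_1/‖v_1‖ = (2, -2, -3)/4.1231 = (0.4851, -0.4851, -0.7276).
r_{12} = q_1·v_2 = -3.6380.
u_2 = v_2 + 3.6380·q_1 = (0.7647, 0.2353, 0.3529).
‖u_2‖ = 0.8745, so q_2 = (0.8745, 0.2691, 0.4036).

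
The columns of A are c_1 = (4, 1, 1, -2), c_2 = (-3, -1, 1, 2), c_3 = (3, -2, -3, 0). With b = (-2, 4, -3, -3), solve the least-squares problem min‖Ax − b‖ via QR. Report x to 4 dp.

x = (-2.6570, -4.1447, -1.2658)

c_1 = (4, 1, 1, -2); ‖c_1‖ = 4.6904, so q_1 = (0.8528, 0.2132, 0.2132, -0.4264).
q_1·c_2 = 0.8528·(-3) + 0.2132·(-1) + 0.2132·1 + (-0.4264)·2 = -3.4112.
u_2 = c_2 + 3.4112·q_1 = (-0.0909, -0.2727, 1.7273, 0.5455).
‖u_2‖ = 1.8340, so q_2 = (-0.0496, -0.1487, 0.9418, 0.2974).
q_1·c_3 = 0.8528·3 + 0.2132·(-2) + 0.2132·(-3) + (-0.4264)·0 = 1.4924; q_2·c_3 = (-0.0496)·3 + (-0.1487)·(-2) + 0.9418·(-3) + 0.2974·0 = -2.6767.
u_3 = c_3 − 1.4924·q_1 + 2.6767·q_2 = (1.5946, -2.7162, -0.7973, 1.4324).
‖u_3‖ = 3.5508, so q_3 = (0.4491, -0.7650, -0.2245, 0.4034).
Qᵀb = (-0.2132, -4.2133, -4.4946).
Back-substitute: x_3 = -4.4946/3.5508 = -1.2658.
x_2 = (-4.2133 + 2.6767·(-1.2658))/1.8340 = -4.1447.
x_1 = (-0.2132 + 3.4112·(-4.1447) − 1.4924·(-1.2658))/4.6904 = -2.6570.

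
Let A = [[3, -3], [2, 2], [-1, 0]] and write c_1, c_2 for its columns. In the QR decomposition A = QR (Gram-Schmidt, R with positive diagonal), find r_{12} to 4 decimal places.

r_{12} = -1.3363

c_1 = (3, 2, -1); ‖c_1‖ = 3.7417, so e_1 = (0.8018, 0.5345, -0.2673).
r_{12} = e_1·c_2 = -1.3363.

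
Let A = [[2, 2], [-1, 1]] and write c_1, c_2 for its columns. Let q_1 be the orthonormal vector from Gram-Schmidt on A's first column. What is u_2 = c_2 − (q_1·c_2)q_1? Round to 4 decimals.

c_1 = (2, -1); ‖c_1‖ = 2.2361, so q_1 = (0.8944, -0.4472).
q_1·c_2 = 0.8944·2 + (-0.4472)·1 = 1.3416.
u_2 = c_2 − 1.3416·q_1 = (0.8000, 1.6000).

u_2 = (0.8000, 1.6000)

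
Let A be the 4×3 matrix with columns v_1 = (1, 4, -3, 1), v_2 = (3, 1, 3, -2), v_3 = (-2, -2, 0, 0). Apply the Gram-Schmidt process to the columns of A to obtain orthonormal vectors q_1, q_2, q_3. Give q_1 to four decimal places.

q_1 = v_1/‖v_1‖ = (1, 4, -3, 1)/5.1962 = (0.1925, 0.7698, -0.5774, 0.1925).

q_1 = (0.1925, 0.7698, -0.5774, 0.1925)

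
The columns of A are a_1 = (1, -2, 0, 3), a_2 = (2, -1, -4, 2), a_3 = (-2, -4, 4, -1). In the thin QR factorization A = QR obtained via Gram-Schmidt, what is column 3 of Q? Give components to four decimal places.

q_3 = (-0.2069, -0.8362, -0.1387, -0.4885)

a_1 = (1, -2, 0, 3); ‖a_1‖ = 3.7417, so q_1 = (0.2673, -0.5345, 0.0000, 0.8018).
q_1·a_2 = 0.2673·2 + (-0.5345)·(-1) + 0.0000·(-4) + 0.8018·2 = 2.6726.
u_2 = a_2 − 2.6726·q_1 = (1.2857, 0.4286, -4.0000, -0.1429).
‖u_2‖ = 4.2258, so q_2 = (0.3043, 0.1014, -0.9466, -0.0338).
q_1·a_3 = 0.2673·(-2) + (-0.5345)·(-4) + 0.0000·4 + 0.8018·(-1) = 0.8018; q_2·a_3 = 0.3043·(-2) + 0.1014·(-4) + (-0.9466)·4 + (-0.0338)·(-1) = -4.7667.
u_3 = a_3 − 0.8018·q_1 + 4.7667·q_2 = (-0.7640, -3.0880, -0.5120, -1.8040).
‖u_3‖ = 3.6927, so q_3 = (-0.2069, -0.8362, -0.1387, -0.4885).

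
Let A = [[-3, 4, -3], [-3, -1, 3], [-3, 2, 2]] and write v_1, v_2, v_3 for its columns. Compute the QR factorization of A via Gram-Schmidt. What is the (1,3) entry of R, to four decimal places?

v_1 = (-3, -3, -3); ‖v_1‖ = 5.1962, so q_1 = (-0.5774, -0.5774, -0.5774).
r_{13} = q_1·v_3 = -1.1547.

r_{13} = -1.1547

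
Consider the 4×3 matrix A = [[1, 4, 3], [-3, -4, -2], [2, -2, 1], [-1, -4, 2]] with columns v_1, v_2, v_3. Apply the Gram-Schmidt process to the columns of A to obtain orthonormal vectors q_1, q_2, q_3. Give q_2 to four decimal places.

q_1 = v_1/‖v_1‖ = (1, -3, 2, -1)/3.8730 = (0.2582, -0.7746, 0.5164, -0.2582).
r_{12} = q_1·v_2 = 4.1312.
u_2 = v_2 − 4.1312·q_1 = (2.9333, -0.8000, -4.1333, -2.9333).
‖u_2‖ = 5.9104, so q_2 = (0.4963, -0.1354, -0.6993, -0.4963).

q_2 = (0.4963, -0.1354, -0.6993, -0.4963)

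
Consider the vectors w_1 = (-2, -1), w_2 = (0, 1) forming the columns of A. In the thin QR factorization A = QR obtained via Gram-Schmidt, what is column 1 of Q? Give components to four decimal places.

q_1 = (-0.8944, -0.4472)

q_1 = w_1/‖w_1‖ = (-2, -1)/2.2361 = (-0.8944, -0.4472).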